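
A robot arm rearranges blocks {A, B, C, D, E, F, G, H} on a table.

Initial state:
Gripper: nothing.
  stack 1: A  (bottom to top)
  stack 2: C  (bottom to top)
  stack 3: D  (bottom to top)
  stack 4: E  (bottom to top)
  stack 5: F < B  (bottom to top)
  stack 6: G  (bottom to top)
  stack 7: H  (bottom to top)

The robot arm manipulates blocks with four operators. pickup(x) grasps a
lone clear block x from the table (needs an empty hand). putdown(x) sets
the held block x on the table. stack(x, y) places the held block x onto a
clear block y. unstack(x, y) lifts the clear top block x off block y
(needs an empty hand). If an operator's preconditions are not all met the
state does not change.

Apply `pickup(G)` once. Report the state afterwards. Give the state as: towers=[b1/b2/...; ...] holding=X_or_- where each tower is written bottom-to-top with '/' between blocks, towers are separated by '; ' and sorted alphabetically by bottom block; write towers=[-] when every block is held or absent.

towers=[A; C; D; E; F/B; H] holding=G

before: towers=[A; C; D; E; F/B; G; H] holding=-
pre[pickup(G)]: clear(G) ✓, ontable(G) ✓, handempty ✓
all met → apply pickup(G)
after:  towers=[A; C; D; E; F/B; H] holding=G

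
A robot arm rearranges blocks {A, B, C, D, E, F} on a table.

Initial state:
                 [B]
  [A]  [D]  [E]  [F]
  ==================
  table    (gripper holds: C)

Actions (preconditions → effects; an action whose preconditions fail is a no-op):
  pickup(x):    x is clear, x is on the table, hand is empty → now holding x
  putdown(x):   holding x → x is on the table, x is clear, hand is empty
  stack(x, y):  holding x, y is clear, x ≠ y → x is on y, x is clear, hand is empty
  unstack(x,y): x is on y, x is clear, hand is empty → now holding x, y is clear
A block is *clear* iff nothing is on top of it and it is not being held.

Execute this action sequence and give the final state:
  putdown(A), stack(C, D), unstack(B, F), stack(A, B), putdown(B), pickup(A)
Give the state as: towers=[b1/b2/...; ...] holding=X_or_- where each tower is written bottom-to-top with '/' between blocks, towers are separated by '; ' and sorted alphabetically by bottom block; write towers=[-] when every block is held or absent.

step 1 (putdown(A)) [no-op]: towers=[A; D; E; F/B] holding=C
step 2 (stack(C, D)): towers=[A; D/C; E; F/B] holding=-
step 3 (unstack(B, F)): towers=[A; D/C; E; F] holding=B
step 4 (stack(A, B)) [no-op]: towers=[A; D/C; E; F] holding=B
step 5 (putdown(B)): towers=[A; B; D/C; E; F] holding=-
step 6 (pickup(A)): towers=[B; D/C; E; F] holding=A

towers=[B; D/C; E; F] holding=A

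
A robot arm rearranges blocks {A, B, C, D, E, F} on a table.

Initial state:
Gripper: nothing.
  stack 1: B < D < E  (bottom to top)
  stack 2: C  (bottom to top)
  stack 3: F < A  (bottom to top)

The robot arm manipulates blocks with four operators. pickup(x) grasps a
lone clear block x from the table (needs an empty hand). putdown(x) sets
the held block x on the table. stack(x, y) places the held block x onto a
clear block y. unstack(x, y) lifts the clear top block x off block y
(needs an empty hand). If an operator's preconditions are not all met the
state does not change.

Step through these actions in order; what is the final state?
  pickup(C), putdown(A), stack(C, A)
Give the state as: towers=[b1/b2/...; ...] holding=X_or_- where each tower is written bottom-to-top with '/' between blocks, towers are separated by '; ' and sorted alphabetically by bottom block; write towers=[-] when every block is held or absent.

step 1 (pickup(C)): towers=[B/D/E; F/A] holding=C
step 2 (putdown(A)) [no-op]: towers=[B/D/E; F/A] holding=C
step 3 (stack(C, A)): towers=[B/D/E; F/A/C] holding=-

towers=[B/D/E; F/A/C] holding=-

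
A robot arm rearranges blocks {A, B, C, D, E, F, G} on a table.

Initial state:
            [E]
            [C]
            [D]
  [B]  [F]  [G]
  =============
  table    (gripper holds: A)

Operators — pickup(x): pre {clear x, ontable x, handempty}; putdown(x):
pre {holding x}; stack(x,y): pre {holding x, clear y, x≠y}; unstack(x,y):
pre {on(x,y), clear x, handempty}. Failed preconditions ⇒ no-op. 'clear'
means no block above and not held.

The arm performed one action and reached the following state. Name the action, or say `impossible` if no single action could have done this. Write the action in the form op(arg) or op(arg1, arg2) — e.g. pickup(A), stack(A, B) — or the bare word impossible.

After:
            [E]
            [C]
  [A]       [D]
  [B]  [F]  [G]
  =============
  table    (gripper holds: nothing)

stack(A, B)

target: towers=[B/A; F; G/D/C/E] holding=-
        putdown(A) → towers=[A; B; F; G/D/C/E] holding=-
       stack(A, B) → towers=[B/A; F; G/D/C/E] holding=-  ← match
       stack(A, F) → towers=[B; F/A; G/D/C/E] holding=-
       stack(A, E) → towers=[B; F; G/D/C/E/A] holding=-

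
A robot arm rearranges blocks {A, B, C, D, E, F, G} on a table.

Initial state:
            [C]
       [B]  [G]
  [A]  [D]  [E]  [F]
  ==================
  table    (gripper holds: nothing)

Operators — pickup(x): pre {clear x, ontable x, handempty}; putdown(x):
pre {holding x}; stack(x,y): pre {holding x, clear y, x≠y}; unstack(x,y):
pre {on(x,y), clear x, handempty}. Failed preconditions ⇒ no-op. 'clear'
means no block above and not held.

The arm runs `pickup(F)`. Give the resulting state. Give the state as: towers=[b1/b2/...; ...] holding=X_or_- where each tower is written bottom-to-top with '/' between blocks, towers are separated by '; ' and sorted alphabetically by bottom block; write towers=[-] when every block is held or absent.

towers=[A; D/B; E/G/C] holding=F

before: towers=[A; D/B; E/G/C; F] holding=-
pre[pickup(F)]: clear(F) yes, ontable(F) yes, handempty yes
all met → apply pickup(F)
after:  towers=[A; D/B; E/G/C] holding=F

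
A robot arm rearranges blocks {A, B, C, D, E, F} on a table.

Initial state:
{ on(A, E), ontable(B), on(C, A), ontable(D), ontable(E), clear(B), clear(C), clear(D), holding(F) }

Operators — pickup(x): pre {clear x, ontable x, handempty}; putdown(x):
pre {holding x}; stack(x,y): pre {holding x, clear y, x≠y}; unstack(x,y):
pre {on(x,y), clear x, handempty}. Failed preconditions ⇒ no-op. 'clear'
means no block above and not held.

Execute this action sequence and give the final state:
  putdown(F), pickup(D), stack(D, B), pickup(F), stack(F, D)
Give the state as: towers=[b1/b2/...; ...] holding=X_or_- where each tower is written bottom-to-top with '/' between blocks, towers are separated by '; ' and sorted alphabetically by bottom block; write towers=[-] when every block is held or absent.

step 1 (putdown(F)): towers=[B; D; E/A/C; F] holding=-
step 2 (pickup(D)): towers=[B; E/A/C; F] holding=D
step 3 (stack(D, B)): towers=[B/D; E/A/C; F] holding=-
step 4 (pickup(F)): towers=[B/D; E/A/C] holding=F
step 5 (stack(F, D)): towers=[B/D/F; E/A/C] holding=-

towers=[B/D/F; E/A/C] holding=-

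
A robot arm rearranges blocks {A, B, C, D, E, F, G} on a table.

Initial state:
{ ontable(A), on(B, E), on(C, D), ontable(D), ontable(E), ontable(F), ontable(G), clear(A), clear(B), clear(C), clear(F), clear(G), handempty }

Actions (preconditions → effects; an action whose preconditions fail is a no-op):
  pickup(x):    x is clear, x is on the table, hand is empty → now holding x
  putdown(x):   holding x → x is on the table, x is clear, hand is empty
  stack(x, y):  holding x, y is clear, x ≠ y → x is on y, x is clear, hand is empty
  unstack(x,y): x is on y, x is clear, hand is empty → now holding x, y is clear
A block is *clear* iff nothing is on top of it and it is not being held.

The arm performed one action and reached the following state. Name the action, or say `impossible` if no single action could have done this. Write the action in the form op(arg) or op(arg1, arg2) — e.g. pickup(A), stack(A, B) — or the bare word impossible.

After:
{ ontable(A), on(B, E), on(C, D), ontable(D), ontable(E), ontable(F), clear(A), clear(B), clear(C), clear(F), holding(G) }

pickup(G)

target: towers=[A; D/C; E/B; F] holding=G
     unstack(B, E) → towers=[A; D/C; E; F; G] holding=B
         pickup(F) → towers=[A; D/C; E/B; G] holding=F
         pickup(G) → towers=[A; D/C; E/B; F] holding=G  ← match
         pickup(A) → towers=[D/C; E/B; F; G] holding=A
     unstack(C, D) → towers=[A; D; E/B; F; G] holding=C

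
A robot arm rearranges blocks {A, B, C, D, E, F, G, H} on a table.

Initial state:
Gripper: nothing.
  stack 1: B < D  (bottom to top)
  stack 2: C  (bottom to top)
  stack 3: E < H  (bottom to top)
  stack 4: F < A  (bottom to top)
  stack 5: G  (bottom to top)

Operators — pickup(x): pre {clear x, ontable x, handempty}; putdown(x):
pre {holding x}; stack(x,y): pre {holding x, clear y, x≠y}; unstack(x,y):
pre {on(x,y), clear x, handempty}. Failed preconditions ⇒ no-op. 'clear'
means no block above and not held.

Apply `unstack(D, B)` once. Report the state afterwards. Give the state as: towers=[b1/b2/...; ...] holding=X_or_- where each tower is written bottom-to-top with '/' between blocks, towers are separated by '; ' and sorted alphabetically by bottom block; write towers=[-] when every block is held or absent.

before: towers=[B/D; C; E/H; F/A; G] holding=-
pre[unstack(D, B)]: on(D,B) ✓, clear(D) ✓, handempty ✓
all met → apply unstack(D, B)
after:  towers=[B; C; E/H; F/A; G] holding=D

towers=[B; C; E/H; F/A; G] holding=D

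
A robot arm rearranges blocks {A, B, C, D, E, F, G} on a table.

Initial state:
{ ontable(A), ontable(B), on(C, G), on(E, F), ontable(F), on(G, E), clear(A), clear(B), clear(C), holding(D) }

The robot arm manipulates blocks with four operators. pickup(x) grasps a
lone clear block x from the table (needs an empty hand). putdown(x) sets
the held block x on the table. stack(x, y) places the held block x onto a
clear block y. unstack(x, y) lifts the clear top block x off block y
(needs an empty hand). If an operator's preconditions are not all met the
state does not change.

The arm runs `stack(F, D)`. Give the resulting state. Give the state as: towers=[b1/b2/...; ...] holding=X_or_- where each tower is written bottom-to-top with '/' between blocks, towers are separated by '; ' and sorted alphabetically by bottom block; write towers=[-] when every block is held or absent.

towers=[A; B; F/E/G/C] holding=D

before: towers=[A; B; F/E/G/C] holding=D
pre[stack(F, D)]: holding(F) ✗, clear(D) ✗, F≠D ✓
holding(F), clear(D) unmet → stack(F, D) is a no-op
after:  towers=[A; B; F/E/G/C] holding=D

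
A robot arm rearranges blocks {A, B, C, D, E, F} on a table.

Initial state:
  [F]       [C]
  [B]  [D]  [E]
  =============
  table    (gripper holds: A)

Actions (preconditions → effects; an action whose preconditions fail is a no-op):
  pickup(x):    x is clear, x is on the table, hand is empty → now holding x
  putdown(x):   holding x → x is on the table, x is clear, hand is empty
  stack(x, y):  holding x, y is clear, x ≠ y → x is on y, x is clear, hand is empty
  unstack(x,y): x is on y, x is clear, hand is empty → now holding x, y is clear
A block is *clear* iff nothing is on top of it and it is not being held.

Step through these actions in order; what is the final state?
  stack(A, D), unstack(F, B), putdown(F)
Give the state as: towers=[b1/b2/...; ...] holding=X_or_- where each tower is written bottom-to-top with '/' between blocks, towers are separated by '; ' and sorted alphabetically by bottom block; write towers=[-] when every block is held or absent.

towers=[B; D/A; E/C; F] holding=-

step 1 (stack(A, D)): towers=[B/F; D/A; E/C] holding=-
step 2 (unstack(F, B)): towers=[B; D/A; E/C] holding=F
step 3 (putdown(F)): towers=[B; D/A; E/C; F] holding=-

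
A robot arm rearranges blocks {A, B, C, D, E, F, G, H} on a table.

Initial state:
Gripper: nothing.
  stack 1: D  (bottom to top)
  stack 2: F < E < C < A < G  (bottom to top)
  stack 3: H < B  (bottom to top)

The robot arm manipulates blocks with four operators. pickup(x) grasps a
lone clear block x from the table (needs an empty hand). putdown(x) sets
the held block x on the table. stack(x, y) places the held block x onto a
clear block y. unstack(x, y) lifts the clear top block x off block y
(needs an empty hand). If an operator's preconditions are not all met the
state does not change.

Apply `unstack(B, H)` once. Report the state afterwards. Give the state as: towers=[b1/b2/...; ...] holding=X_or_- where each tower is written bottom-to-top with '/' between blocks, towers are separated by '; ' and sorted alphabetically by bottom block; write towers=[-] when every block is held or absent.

towers=[D; F/E/C/A/G; H] holding=B

before: towers=[D; F/E/C/A/G; H/B] holding=-
pre[unstack(B, H)]: on(B,H) yes, clear(B) yes, handempty yes
all met → apply unstack(B, H)
after:  towers=[D; F/E/C/A/G; H] holding=B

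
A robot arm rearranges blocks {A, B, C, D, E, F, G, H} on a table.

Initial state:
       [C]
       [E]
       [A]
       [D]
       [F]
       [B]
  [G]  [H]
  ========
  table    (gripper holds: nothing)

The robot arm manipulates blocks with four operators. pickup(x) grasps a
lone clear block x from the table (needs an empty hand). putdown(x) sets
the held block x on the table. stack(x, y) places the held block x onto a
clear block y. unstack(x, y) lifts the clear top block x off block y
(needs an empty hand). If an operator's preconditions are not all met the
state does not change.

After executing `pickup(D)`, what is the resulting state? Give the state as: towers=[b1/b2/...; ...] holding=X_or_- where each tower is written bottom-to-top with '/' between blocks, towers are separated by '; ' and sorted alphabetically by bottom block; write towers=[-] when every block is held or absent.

before: towers=[G; H/B/F/D/A/E/C] holding=-
pre[pickup(D)]: clear(D) fail, ontable(D) fail, handempty ok
clear(D), ontable(D) unmet → pickup(D) is a no-op
after:  towers=[G; H/B/F/D/A/E/C] holding=-

towers=[G; H/B/F/D/A/E/C] holding=-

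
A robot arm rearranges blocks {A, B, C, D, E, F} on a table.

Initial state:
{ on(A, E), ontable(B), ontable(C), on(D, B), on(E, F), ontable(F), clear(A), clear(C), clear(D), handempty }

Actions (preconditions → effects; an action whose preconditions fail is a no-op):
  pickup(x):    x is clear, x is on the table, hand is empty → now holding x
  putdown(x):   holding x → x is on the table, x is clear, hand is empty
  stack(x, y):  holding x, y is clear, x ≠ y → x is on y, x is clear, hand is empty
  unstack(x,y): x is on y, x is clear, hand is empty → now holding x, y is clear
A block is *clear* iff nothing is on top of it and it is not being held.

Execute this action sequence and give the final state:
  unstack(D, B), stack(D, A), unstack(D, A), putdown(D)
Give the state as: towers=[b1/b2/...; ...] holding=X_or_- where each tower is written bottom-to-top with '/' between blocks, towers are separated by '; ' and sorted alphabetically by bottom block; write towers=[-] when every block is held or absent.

towers=[B; C; D; F/E/A] holding=-

step 1 (unstack(D, B)): towers=[B; C; F/E/A] holding=D
step 2 (stack(D, A)): towers=[B; C; F/E/A/D] holding=-
step 3 (unstack(D, A)): towers=[B; C; F/E/A] holding=D
step 4 (putdown(D)): towers=[B; C; D; F/E/A] holding=-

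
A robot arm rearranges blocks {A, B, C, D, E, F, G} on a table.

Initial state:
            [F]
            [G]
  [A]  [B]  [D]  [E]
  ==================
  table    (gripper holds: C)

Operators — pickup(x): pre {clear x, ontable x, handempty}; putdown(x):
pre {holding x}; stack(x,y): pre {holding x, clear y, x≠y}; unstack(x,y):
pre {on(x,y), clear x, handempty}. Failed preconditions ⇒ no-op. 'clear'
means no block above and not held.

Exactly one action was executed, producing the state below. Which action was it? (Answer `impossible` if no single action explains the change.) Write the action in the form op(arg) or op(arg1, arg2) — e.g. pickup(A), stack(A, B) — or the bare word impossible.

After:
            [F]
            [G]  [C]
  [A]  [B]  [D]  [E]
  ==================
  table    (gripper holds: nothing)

stack(C, E)

target: towers=[A; B; D/G/F; E/C] holding=-
        putdown(C) → towers=[A; B; C; D/G/F; E] holding=-
       stack(C, B) → towers=[A; B/C; D/G/F; E] holding=-
       stack(C, F) → towers=[A; B; D/G/F/C; E] holding=-
       stack(C, A) → towers=[A/C; B; D/G/F; E] holding=-
       stack(C, E) → towers=[A; B; D/G/F; E/C] holding=-  ← match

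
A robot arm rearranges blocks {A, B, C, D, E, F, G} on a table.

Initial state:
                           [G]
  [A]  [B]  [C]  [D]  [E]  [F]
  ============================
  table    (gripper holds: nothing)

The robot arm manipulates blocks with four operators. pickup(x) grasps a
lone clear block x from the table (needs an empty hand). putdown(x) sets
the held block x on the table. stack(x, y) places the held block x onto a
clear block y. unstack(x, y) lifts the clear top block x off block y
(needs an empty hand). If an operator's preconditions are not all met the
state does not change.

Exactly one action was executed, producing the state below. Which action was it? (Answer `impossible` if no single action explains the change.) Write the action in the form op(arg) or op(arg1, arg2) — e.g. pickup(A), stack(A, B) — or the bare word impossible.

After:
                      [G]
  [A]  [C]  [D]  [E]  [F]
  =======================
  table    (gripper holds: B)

target: towers=[A; C; D; E; F/G] holding=B
         pickup(B) → towers=[A; C; D; E; F/G] holding=B  ← match
     unstack(G, F) → towers=[A; B; C; D; E; F] holding=G
         pickup(D) → towers=[A; B; C; E; F/G] holding=D
         pickup(A) → towers=[B; C; D; E; F/G] holding=A
         pickup(E) → towers=[A; B; C; D; F/G] holding=E
         pickup(C) → towers=[A; B; D; E; F/G] holding=C

pickup(B)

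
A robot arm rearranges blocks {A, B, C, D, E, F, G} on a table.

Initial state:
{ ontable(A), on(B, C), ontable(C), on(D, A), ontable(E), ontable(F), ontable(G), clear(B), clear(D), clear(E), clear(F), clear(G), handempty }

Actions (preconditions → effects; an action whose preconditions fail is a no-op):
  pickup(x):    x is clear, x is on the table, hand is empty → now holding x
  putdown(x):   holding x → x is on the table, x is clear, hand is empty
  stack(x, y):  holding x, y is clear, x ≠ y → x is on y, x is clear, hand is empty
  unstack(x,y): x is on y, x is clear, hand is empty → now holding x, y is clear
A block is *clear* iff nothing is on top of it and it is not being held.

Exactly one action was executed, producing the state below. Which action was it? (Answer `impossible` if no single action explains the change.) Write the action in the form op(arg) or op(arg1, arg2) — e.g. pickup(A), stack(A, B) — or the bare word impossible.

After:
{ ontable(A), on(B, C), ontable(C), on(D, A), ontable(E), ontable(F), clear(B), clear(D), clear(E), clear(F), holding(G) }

pickup(G)

target: towers=[A/D; C/B; E; F] holding=G
     unstack(B, C) → towers=[A/D; C; E; F; G] holding=B
         pickup(F) → towers=[A/D; C/B; E; G] holding=F
         pickup(G) → towers=[A/D; C/B; E; F] holding=G  ← match
     unstack(D, A) → towers=[A; C/B; E; F; G] holding=D
         pickup(E) → towers=[A/D; C/B; F; G] holding=E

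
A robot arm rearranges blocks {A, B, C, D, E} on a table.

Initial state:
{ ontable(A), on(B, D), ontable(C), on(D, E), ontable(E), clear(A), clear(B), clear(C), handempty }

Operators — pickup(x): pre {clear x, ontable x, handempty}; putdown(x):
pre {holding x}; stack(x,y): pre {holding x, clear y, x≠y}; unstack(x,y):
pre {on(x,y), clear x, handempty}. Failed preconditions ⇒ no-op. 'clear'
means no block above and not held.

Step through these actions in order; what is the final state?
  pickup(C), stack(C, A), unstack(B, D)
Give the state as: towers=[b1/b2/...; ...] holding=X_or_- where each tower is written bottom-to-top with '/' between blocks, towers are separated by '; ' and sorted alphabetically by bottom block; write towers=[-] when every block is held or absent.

towers=[A/C; E/D] holding=B

step 1 (pickup(C)): towers=[A; E/D/B] holding=C
step 2 (stack(C, A)): towers=[A/C; E/D/B] holding=-
step 3 (unstack(B, D)): towers=[A/C; E/D] holding=B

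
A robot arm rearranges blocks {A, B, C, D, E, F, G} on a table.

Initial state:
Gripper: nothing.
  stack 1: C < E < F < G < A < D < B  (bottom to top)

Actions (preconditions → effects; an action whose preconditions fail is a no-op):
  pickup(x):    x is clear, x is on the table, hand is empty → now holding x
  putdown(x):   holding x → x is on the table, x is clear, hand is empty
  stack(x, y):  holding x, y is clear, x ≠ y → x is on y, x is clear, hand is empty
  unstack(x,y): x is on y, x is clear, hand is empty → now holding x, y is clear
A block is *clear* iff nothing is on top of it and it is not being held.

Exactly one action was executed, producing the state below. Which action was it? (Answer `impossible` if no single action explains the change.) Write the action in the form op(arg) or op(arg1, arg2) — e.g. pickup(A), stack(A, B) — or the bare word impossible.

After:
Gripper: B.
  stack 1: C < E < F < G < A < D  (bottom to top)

unstack(B, D)

target: towers=[C/E/F/G/A/D] holding=B
     unstack(B, D) → towers=[C/E/F/G/A/D] holding=B  ← match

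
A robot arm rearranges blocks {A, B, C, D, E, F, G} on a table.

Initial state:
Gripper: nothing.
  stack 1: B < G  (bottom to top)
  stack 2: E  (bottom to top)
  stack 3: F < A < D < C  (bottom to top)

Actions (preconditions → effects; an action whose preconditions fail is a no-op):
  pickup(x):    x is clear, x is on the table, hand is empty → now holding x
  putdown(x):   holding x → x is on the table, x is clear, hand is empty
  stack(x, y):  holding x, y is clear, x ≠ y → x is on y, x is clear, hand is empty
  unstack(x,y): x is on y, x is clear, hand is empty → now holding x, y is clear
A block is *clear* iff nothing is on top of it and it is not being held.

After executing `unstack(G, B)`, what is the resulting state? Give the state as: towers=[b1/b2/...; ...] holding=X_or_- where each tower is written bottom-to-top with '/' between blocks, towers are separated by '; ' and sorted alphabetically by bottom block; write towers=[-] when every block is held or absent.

towers=[B; E; F/A/D/C] holding=G

before: towers=[B/G; E; F/A/D/C] holding=-
pre[unstack(G, B)]: on(G,B) ✓, clear(G) ✓, handempty ✓
all met → apply unstack(G, B)
after:  towers=[B; E; F/A/D/C] holding=G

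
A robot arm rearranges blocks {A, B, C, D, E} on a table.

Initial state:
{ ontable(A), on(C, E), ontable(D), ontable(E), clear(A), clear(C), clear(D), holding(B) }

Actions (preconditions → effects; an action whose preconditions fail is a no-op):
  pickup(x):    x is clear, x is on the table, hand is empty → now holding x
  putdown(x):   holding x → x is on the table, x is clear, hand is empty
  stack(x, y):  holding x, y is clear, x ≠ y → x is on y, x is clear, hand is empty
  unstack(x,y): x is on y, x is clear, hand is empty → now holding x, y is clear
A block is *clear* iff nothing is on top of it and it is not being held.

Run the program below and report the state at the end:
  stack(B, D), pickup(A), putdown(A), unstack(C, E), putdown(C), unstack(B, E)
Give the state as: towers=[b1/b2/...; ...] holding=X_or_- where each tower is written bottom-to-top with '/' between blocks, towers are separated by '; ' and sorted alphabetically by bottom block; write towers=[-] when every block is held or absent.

step 1 (stack(B, D)): towers=[A; D/B; E/C] holding=-
step 2 (pickup(A)): towers=[D/B; E/C] holding=A
step 3 (putdown(A)): towers=[A; D/B; E/C] holding=-
step 4 (unstack(C, E)): towers=[A; D/B; E] holding=C
step 5 (putdown(C)): towers=[A; C; D/B; E] holding=-
step 6 (unstack(B, E)) [no-op]: towers=[A; C; D/B; E] holding=-

towers=[A; C; D/B; E] holding=-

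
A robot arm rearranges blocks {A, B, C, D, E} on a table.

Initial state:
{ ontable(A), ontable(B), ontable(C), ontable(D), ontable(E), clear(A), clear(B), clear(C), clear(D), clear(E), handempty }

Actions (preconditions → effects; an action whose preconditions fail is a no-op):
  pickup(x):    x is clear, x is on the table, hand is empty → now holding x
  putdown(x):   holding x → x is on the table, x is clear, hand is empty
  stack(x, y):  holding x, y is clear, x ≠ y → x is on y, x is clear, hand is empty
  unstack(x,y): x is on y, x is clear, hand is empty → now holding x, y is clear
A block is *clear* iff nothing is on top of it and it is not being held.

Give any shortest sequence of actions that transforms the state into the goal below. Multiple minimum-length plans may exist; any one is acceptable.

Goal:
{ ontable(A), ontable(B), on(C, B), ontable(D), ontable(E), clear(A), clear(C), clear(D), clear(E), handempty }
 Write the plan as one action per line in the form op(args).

step 1 (pickup(C)): towers=[A; B; D; E] holding=C
step 2 (stack(C, B)): towers=[A; B/C; D; E] holding=-
goal check: towers=[A; B/C; D; E] holding=- — reached (length 2, optimal by BFS)

pickup(C)
stack(C, B)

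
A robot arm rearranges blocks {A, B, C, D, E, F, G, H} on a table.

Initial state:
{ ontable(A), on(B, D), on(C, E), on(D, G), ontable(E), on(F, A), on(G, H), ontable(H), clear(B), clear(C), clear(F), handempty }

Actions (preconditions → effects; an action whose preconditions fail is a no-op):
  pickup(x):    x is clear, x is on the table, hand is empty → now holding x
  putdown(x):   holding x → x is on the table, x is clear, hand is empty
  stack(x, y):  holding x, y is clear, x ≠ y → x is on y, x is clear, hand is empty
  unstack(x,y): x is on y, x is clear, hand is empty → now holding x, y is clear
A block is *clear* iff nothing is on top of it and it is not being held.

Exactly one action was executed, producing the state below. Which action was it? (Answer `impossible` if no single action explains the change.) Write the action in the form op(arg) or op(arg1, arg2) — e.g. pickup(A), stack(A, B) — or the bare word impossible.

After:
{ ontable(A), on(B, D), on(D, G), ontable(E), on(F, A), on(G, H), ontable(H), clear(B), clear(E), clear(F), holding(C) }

unstack(C, E)

target: towers=[A/F; E; H/G/D/B] holding=C
     unstack(B, D) → towers=[A/F; E/C; H/G/D] holding=B
     unstack(F, A) → towers=[A; E/C; H/G/D/B] holding=F
     unstack(C, E) → towers=[A/F; E; H/G/D/B] holding=C  ← match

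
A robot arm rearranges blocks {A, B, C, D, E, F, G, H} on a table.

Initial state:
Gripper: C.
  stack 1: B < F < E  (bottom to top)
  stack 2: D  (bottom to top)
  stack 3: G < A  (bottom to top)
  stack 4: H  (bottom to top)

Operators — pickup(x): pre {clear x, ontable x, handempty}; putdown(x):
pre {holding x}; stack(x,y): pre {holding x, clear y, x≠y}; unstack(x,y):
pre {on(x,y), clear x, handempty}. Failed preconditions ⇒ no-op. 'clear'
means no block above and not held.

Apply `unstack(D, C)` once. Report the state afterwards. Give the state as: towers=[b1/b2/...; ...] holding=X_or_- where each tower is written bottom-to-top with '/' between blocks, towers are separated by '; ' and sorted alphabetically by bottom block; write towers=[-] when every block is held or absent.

towers=[B/F/E; D; G/A; H] holding=C

before: towers=[B/F/E; D; G/A; H] holding=C
pre[unstack(D, C)]: on(D,C) ✗, clear(D) ✓, handempty ✗
on(D,C), handempty unmet → unstack(D, C) is a no-op
after:  towers=[B/F/E; D; G/A; H] holding=C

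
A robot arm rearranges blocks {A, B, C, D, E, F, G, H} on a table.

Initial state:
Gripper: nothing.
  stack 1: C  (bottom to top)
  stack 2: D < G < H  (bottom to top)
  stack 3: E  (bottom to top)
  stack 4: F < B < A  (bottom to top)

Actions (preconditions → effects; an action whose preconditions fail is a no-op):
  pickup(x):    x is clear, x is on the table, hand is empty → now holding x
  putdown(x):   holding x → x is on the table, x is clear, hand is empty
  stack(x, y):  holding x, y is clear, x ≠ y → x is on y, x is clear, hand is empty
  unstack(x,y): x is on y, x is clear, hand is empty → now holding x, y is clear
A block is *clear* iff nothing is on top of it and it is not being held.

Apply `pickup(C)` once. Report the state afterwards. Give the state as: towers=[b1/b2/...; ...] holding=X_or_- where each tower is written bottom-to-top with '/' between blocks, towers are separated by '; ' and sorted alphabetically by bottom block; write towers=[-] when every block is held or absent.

towers=[D/G/H; E; F/B/A] holding=C

before: towers=[C; D/G/H; E; F/B/A] holding=-
pre[pickup(C)]: clear(C) ✓, ontable(C) ✓, handempty ✓
all met → apply pickup(C)
after:  towers=[D/G/H; E; F/B/A] holding=C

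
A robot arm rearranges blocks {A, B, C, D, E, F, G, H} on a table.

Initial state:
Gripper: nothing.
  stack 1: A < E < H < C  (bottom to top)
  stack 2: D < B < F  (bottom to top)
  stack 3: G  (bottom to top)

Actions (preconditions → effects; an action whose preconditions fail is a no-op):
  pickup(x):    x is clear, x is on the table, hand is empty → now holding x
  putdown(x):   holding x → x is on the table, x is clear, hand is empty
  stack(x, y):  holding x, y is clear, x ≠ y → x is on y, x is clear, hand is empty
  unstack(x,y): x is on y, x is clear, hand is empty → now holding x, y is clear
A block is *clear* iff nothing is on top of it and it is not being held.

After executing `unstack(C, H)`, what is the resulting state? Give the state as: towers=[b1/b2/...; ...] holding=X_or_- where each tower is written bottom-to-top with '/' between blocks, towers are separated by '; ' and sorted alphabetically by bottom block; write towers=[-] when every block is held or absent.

before: towers=[A/E/H/C; D/B/F; G] holding=-
pre[unstack(C, H)]: on(C,H) ✓, clear(C) ✓, handempty ✓
all met → apply unstack(C, H)
after:  towers=[A/E/H; D/B/F; G] holding=C

towers=[A/E/H; D/B/F; G] holding=C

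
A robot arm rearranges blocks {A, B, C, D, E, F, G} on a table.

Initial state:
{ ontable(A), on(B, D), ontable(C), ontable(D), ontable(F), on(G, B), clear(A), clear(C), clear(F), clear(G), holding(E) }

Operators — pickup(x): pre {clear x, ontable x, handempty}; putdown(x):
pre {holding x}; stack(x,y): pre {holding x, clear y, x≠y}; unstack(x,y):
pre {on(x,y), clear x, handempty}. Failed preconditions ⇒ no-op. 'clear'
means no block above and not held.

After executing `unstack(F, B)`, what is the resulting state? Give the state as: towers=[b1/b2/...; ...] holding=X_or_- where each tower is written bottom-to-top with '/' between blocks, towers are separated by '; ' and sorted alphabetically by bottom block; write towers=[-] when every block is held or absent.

before: towers=[A; C; D/B/G; F] holding=E
pre[unstack(F, B)]: on(F,B) ✗, clear(F) ✓, handempty ✗
on(F,B), handempty unmet → unstack(F, B) is a no-op
after:  towers=[A; C; D/B/G; F] holding=E

towers=[A; C; D/B/G; F] holding=E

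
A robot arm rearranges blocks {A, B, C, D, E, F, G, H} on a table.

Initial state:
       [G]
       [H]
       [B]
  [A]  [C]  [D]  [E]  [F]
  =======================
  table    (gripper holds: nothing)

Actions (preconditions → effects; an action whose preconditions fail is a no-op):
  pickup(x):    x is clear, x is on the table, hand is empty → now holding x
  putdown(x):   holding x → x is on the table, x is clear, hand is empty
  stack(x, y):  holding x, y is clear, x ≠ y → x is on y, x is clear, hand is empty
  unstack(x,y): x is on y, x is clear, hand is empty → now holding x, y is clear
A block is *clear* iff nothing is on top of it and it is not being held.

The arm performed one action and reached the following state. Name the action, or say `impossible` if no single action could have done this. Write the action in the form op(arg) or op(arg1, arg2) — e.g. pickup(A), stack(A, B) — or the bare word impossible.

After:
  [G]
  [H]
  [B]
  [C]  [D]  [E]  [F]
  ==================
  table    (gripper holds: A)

target: towers=[C/B/H/G; D; E; F] holding=A
     unstack(G, H) → towers=[A; C/B/H; D; E; F] holding=G
         pickup(A) → towers=[C/B/H/G; D; E; F] holding=A  ← match
         pickup(E) → towers=[A; C/B/H/G; D; F] holding=E
         pickup(F) → towers=[A; C/B/H/G; D; E] holding=F
         pickup(D) → towers=[A; C/B/H/G; E; F] holding=D

pickup(A)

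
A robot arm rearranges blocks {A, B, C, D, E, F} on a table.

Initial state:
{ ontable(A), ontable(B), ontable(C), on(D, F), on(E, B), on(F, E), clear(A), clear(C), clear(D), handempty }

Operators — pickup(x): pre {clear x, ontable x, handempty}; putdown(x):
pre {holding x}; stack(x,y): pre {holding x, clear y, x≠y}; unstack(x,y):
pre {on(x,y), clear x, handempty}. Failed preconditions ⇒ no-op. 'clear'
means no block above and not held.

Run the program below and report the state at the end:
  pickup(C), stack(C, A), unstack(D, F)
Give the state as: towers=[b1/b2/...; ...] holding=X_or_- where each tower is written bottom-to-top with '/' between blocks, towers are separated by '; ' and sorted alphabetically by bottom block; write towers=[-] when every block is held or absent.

towers=[A/C; B/E/F] holding=D

step 1 (pickup(C)): towers=[A; B/E/F/D] holding=C
step 2 (stack(C, A)): towers=[A/C; B/E/F/D] holding=-
step 3 (unstack(D, F)): towers=[A/C; B/E/F] holding=D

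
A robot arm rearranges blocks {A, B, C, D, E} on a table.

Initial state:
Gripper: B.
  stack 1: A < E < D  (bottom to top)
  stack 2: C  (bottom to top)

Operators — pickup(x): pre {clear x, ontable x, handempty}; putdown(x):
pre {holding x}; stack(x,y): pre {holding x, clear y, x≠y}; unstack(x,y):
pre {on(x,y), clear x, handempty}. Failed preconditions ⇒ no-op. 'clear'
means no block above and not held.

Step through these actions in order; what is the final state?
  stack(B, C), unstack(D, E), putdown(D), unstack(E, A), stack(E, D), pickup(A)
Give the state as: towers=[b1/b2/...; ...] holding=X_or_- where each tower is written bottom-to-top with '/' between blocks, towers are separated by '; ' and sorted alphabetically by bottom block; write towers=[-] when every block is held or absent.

step 1 (stack(B, C)): towers=[A/E/D; C/B] holding=-
step 2 (unstack(D, E)): towers=[A/E; C/B] holding=D
step 3 (putdown(D)): towers=[A/E; C/B; D] holding=-
step 4 (unstack(E, A)): towers=[A; C/B; D] holding=E
step 5 (stack(E, D)): towers=[A; C/B; D/E] holding=-
step 6 (pickup(A)): towers=[C/B; D/E] holding=A

towers=[C/B; D/E] holding=A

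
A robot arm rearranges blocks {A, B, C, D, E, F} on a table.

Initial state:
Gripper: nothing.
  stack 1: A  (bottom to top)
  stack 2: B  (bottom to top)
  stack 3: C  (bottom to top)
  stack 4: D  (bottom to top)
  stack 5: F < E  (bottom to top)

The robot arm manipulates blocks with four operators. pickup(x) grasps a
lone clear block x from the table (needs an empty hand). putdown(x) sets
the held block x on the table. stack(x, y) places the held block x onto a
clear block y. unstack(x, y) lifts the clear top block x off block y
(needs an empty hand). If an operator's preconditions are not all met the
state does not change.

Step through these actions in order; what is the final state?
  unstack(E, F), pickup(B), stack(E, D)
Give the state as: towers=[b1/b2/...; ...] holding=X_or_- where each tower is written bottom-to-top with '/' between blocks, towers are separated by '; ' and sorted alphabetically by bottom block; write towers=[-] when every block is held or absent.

step 1 (unstack(E, F)): towers=[A; B; C; D; F] holding=E
step 2 (pickup(B)) [no-op]: towers=[A; B; C; D; F] holding=E
step 3 (stack(E, D)): towers=[A; B; C; D/E; F] holding=-

towers=[A; B; C; D/E; F] holding=-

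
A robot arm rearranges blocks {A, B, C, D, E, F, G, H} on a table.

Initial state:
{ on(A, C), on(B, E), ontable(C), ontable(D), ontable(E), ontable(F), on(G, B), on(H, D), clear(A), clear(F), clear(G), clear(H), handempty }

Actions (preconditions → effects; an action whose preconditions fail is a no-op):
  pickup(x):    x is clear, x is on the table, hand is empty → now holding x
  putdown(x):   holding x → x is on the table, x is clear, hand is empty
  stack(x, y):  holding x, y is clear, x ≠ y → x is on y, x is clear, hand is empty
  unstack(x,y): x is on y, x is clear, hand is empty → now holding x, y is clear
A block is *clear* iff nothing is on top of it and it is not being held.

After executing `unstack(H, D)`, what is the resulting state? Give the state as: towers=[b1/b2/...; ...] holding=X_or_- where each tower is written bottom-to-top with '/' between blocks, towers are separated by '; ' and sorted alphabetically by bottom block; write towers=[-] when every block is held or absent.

towers=[C/A; D; E/B/G; F] holding=H

before: towers=[C/A; D/H; E/B/G; F] holding=-
pre[unstack(H, D)]: on(H,D) ✓, clear(H) ✓, handempty ✓
all met → apply unstack(H, D)
after:  towers=[C/A; D; E/B/G; F] holding=H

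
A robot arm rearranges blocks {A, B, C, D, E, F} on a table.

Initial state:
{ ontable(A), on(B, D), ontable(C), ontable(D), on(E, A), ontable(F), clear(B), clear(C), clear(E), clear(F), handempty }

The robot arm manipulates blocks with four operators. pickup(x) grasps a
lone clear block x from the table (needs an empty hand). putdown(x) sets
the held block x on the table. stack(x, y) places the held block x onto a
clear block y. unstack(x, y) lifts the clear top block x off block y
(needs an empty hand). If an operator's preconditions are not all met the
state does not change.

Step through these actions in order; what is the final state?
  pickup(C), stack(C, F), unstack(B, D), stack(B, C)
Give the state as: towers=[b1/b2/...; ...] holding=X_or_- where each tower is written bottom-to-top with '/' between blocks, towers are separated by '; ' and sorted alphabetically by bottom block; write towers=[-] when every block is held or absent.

step 1 (pickup(C)): towers=[A/E; D/B; F] holding=C
step 2 (stack(C, F)): towers=[A/E; D/B; F/C] holding=-
step 3 (unstack(B, D)): towers=[A/E; D; F/C] holding=B
step 4 (stack(B, C)): towers=[A/E; D; F/C/B] holding=-

towers=[A/E; D; F/C/B] holding=-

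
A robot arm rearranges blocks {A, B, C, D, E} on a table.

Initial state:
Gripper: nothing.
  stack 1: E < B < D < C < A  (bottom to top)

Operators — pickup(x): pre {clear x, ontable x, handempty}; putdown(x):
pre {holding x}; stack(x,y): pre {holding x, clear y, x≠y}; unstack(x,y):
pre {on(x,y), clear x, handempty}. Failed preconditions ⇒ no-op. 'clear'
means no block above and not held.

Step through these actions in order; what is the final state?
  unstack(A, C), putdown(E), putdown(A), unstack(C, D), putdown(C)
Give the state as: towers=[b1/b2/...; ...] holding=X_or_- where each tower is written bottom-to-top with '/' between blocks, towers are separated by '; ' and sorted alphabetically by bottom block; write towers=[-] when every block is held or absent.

towers=[A; C; E/B/D] holding=-

step 1 (unstack(A, C)): towers=[E/B/D/C] holding=A
step 2 (putdown(E)) [no-op]: towers=[E/B/D/C] holding=A
step 3 (putdown(A)): towers=[A; E/B/D/C] holding=-
step 4 (unstack(C, D)): towers=[A; E/B/D] holding=C
step 5 (putdown(C)): towers=[A; C; E/B/D] holding=-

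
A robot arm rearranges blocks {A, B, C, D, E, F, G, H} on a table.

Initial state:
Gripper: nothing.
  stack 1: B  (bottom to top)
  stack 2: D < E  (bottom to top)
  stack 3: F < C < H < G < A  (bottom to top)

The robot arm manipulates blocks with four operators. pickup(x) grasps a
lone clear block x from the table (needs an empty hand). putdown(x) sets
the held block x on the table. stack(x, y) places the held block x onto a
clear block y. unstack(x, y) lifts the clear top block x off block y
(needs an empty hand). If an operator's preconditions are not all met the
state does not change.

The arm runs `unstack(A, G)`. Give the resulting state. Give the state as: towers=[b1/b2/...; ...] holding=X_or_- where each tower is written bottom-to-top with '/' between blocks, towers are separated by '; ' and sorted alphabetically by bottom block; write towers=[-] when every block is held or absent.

before: towers=[B; D/E; F/C/H/G/A] holding=-
pre[unstack(A, G)]: on(A,G) ✓, clear(A) ✓, handempty ✓
all met → apply unstack(A, G)
after:  towers=[B; D/E; F/C/H/G] holding=A

towers=[B; D/E; F/C/H/G] holding=A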